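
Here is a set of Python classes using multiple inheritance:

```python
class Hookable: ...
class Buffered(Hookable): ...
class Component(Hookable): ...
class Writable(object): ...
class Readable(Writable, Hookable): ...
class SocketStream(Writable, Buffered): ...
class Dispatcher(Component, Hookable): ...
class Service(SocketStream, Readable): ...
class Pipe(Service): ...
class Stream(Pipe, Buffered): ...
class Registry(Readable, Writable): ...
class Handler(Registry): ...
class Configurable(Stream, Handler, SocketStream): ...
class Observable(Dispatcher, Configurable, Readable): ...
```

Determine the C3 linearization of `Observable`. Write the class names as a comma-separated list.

Observable, Dispatcher, Component, Configurable, Stream, Pipe, Service, Handler, SocketStream, Registry, Readable, Writable, Buffered, Hookable, object

L[Observable] = Observable + merge(L[Dispatcher], L[Configurable], L[Readable], [Dispatcher Configurable Readable])
  take Dispatcher:  [Dispatcher Component Hookable object] + [Configurable Stream Pipe Service Handler SocketStream Registry Readable Writable Buffered Hookable object] + [Readable Writable Hookable object] + [Dispatcher Configurable Readable]
  take Component:  [Component Hookable object] + [Configurable Stream Pipe Service Handler SocketStream Registry Readable Writable Buffered Hookable object] + [Readable Writable Hookable object] + [Configurable Readable]
  take Configurable:  [Hookable object] + [Configurable Stream Pipe Service Handler SocketStream Registry Readable Writable Buffered Hookable object] + [Readable Writable Hookable object] + [Configurable Readable]
  take Stream:  [Hookable object] + [Stream Pipe Service Handler SocketStream Registry Readable Writable Buffered Hookable object] + [Readable Writable Hookable object] + [Readable]
  take Pipe:  [Hookable object] + [Pipe Service Handler SocketStream Registry Readable Writable Buffered Hookable object] + [Readable Writable Hookable object] + [Readable]
  take Service:  [Hookable object] + [Service Handler SocketStream Registry Readable Writable Buffered Hookable object] + [Readable Writable Hookable object] + [Readable]
  take Handler:  [Hookable object] + [Handler SocketStream Registry Readable Writable Buffered Hookable object] + [Readable Writable Hookable object] + [Readable]
  take SocketStream:  [Hookable object] + [SocketStream Registry Readable Writable Buffered Hookable object] + [Readable Writable Hookable object] + [Readable]
  take Registry:  [Hookable object] + [Registry Readable Writable Buffered Hookable object] + [Readable Writable Hookable object] + [Readable]
  take Readable:  [Hookable object] + [Readable Writable Buffered Hookable object] + [Readable Writable Hookable object] + [Readable]
  take Writable:  [Hookable object] + [Writable Buffered Hookable object] + [Writable Hookable object]
  take Buffered:  [Hookable object] + [Buffered Hookable object] + [Hookable object]
  take Hookable:  [Hookable object] + [Hookable object] + [Hookable object]
  take object:  [object] + [object] + [object]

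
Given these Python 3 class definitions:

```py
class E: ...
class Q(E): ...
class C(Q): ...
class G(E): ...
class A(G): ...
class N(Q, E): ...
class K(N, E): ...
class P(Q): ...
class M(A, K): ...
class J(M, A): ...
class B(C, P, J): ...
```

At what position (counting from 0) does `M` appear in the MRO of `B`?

L[B] = B + merge(L[C], L[P], L[J], [C P J])
  take C:  [C Q E object] + [P Q E object] + [J M A G K N Q E object] + [C P J]
  take P:  [Q E object] + [P Q E object] + [J M A G K N Q E object] + [P J]
  take J:  [Q E object] + [Q E object] + [J M A G K N Q E object] + [J]
  take M:  [Q E object] + [Q E object] + [M A G K N Q E object]
  take A:  [Q E object] + [Q E object] + [A G K N Q E object]
  take G:  [Q E object] + [Q E object] + [G K N Q E object]
  take K:  [Q E object] + [Q E object] + [K N Q E object]
  take N:  [Q E object] + [Q E object] + [N Q E object]
  take Q:  [Q E object] + [Q E object] + [Q E object]
  take E:  [E object] + [E object] + [E object]
  take object:  [object] + [object] + [object]
MRO: B C P J M A G K N Q E object
M sits at index 4.

4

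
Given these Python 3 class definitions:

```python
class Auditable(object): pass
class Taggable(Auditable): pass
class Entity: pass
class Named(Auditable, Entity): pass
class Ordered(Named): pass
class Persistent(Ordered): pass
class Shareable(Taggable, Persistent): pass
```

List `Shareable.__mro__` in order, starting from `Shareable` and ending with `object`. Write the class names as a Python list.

L[Shareable] = Shareable + merge(L[Taggable], L[Persistent], [Taggable Persistent])
  take Taggable:  [Taggable Auditable object] + [Persistent Ordered Named Auditable Entity object] + [Taggable Persistent]
  take Persistent:  [Auditable object] + [Persistent Ordered Named Auditable Entity object] + [Persistent]
  take Ordered:  [Auditable object] + [Ordered Named Auditable Entity object]
  take Named:  [Auditable object] + [Named Auditable Entity object]
  take Auditable:  [Auditable object] + [Auditable Entity object]
  take Entity:  [object] + [Entity object]
  take object:  [object] + [object]

[Shareable, Taggable, Persistent, Ordered, Named, Auditable, Entity, object]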